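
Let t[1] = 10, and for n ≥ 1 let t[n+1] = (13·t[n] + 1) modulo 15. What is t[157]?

Computing terms: t[1] = 10, t[2] = 11, t[3] = 9, t[4] = 13, t[5] = 5, t[6] = 6, t[7] = 4, t[8] = 8, t[9] = 0, t[10] = 1, t[11] = 14, t[12] = 3, t[13] = 10.
Since t[13] = t[1] = 10, the sequence is periodic with period 12.
(157 - 1) mod 12 = 0, so t[157] = t[1] = 10.

10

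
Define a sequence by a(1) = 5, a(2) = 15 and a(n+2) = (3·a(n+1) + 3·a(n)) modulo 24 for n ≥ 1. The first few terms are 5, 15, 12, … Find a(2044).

9

Computing terms: a(1) = 5, a(2) = 15, a(3) = 12, a(4) = 9, a(5) = 15, a(6) = 0, a(7) = 21, a(8) = 15, a(9) = 12.
Since (a(8), a(9)) = (a(2), a(3)) = (15, 12) (two consecutive terms determine the rest), the sequence is eventually periodic: after a pre-period of length 1 it cycles with period 6.
For n ≥ 2, a(n) depends only on (n - 2) mod 6. (2044 - 2) mod 6 = 2, so a(2044) = a(4) = 9.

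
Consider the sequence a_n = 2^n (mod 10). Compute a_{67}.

a_1 = 2; a_2 = 4; a_3 = 8; a_4 = 6; a_5 = 2.
The sequence repeats with period 4.
(67 - 1) mod 4 = 2, so a_{67} = a_3 = 8.

8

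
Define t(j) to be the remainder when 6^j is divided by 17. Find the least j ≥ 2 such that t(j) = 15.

Computing terms: t(1) = 6,  t(2) = 2,  t(3) = 12,  t(4) = 4,  t(5) = 7,  t(6) = 8,  t(7) = 14,  t(8) = 16,  t(9) = 11,  t(10) = 15,  t(11) = 5,  t(12) = 13,  t(13) = 10,  t(14) = 9,  t(15) = 3,  t(16) = 1,  t(17) = 6.
Since t(17) = t(1) = 6, the sequence is periodic with period 16.
The value 15 first appears (with j ≥ 2) at t(10).

10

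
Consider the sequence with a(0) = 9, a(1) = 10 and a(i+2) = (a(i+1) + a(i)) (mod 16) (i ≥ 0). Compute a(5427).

13

Computing terms: a(0) = 9, a(1) = 10, a(2) = 3, a(3) = 13, a(4) = 0, a(5) = 13, a(6) = 13, a(7) = 10, a(8) = 7, a(9) = 1, a(10) = 8, a(11) = 9, a(12) = 1, a(13) = 10, a(14) = 11, a(15) = 5, a(16) = 0, a(17) = 5, a(18) = 5, a(19) = 10, a(20) = 15, a(21) = 9, a(22) = 8, a(23) = 1, a(24) = 9, a(25) = 10.
Since (a(24), a(25)) = (a(0), a(1)) = (9, 10) (two consecutive terms determine the rest), the sequence is periodic with period 24.
So a(5427) = a(0 + ((5427-0) mod 24)) = a(3) = 13.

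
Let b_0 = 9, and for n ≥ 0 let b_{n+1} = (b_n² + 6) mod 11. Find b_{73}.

0

Computing terms: b_0 = 9; b_1 = 10; b_2 = 7; b_3 = 0; b_4 = 6; b_5 = 9.
The sequence repeats with period 5.
(73 - 0) mod 5 = 3, so b_{73} = b_3 = 0.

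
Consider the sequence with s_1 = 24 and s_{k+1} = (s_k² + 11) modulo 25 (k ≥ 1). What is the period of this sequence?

Computing terms: s_1 = 24, s_2 = 12, s_3 = 5, s_4 = 11, s_5 = 7, s_6 = 10, s_7 = 11.
Since s_7 = s_4 = 11, the sequence is eventually periodic: after a pre-period of length 3 it cycles with period 3.

3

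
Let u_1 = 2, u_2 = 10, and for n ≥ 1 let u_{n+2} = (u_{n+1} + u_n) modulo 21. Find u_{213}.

Listing terms: u_1 = 2, u_2 = 10, u_3 = 12, u_4 = 1, u_5 = 13, u_6 = 14, u_7 = 6, u_8 = 20, u_9 = 5, u_{10} = 4, u_{11} = 9, u_{12} = 13, u_{13} = 1, u_{14} = 14, u_{15} = 15, u_{16} = 8, u_{17} = 2, u_{18} = 10.
The sequence repeats with period 16.
So u_{213} = u_{1 + ((213-1) mod 16)} = u_5 = 13.

13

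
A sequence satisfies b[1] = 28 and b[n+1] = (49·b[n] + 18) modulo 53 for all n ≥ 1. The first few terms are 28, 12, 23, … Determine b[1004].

23

Listing terms: b[1] = 28,  b[2] = 12,  b[3] = 23,  b[4] = 32,  b[5] = 49,  b[6] = 34,  b[7] = 41,  b[8] = 13,  b[9] = 19,  b[10] = 48,  b[11] = 38,  b[12] = 25,  b[13] = 24,  b[14] = 28.
The sequence repeats with period 13.
(1004 - 1) mod 13 = 2, so b[1004] = b[3] = 23.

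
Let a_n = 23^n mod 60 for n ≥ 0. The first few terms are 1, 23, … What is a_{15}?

47

Listing terms: a_0 = 1,  a_1 = 23,  a_2 = 49,  a_3 = 47,  a_4 = 1.
The sequence repeats with period 4.
So a_{15} = a_{0 + ((15-0) mod 4)} = a_3 = 47.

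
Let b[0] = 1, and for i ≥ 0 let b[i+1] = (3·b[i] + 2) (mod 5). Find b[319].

3

b[0] = 1, b[1] = 0, b[2] = 2, b[3] = 3, b[4] = 1.
Since b[4] = b[0] = 1, the sequence is periodic with period 4.
(319 - 0) mod 4 = 3, so b[319] = b[3] = 3.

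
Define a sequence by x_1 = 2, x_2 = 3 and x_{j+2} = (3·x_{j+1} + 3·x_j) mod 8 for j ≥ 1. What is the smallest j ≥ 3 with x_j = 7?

We have x_1 = 2; x_2 = 3; x_3 = 7; x_4 = 6; x_5 = 7; x_6 = 7; x_7 = 2; x_8 = 3.
The sequence repeats with period 6.
The value 7 first appears (with j ≥ 3) at x_3.

3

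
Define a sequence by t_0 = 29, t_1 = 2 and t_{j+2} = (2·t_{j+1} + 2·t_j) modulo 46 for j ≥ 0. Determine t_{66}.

6

Listing terms: t_0 = 29,  t_1 = 2,  t_2 = 16,  t_3 = 36,  t_4 = 12,  t_5 = 4,  t_6 = 32,  t_7 = 26,  t_8 = 24,  t_9 = 8,  t_{10} = 18,  t_{11} = 6,  t_{12} = 2,  t_{13} = 16.
Since (t_{12}, t_{13}) = (t_1, t_2) = (2, 16) (two consecutive terms determine the rest), the sequence is eventually periodic: after a pre-period of length 1 it cycles with period 11.
For j ≥ 1, t_j depends only on (j - 1) mod 11. (66 - 1) mod 11 = 10, so t_{66} = t_{11} = 6.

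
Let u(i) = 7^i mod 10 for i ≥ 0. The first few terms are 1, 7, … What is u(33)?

Computing terms: u(0) = 1; u(1) = 7; u(2) = 9; u(3) = 3; u(4) = 1.
The sequence repeats with period 4.
So u(33) = u(0 + ((33-0) mod 4)) = u(1) = 7.

7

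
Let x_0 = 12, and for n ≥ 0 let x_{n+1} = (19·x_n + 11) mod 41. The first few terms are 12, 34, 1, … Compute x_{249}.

9

We have x_0 = 12, x_1 = 34, x_2 = 1, x_3 = 30, x_4 = 7, x_5 = 21, x_6 = 0, x_7 = 11, x_8 = 15, x_9 = 9, x_{10} = 18, x_{11} = 25, x_{12} = 35, x_{13} = 20, x_{14} = 22, x_{15} = 19, x_{16} = 3, x_{17} = 27, x_{18} = 32, x_{19} = 4, x_{20} = 5, x_{21} = 24, x_{22} = 16, x_{23} = 28, x_{24} = 10, x_{25} = 37, x_{26} = 17, x_{27} = 6, x_{28} = 2, x_{29} = 8, x_{30} = 40, x_{31} = 33, x_{32} = 23, x_{33} = 38, x_{34} = 36, x_{35} = 39, x_{36} = 14, x_{37} = 31, x_{38} = 26, x_{39} = 13, x_{40} = 12.
Since x_{40} = x_0 = 12, the sequence is periodic with period 40.
(249 - 0) mod 40 = 9, so x_{249} = x_9 = 9.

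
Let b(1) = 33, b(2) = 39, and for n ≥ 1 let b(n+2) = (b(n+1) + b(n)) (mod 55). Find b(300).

6

Listing terms: b(1) = 33, b(2) = 39, b(3) = 17, b(4) = 1, b(5) = 18, b(6) = 19, b(7) = 37, b(8) = 1, b(9) = 38, b(10) = 39, b(11) = 22, b(12) = 6, b(13) = 28, b(14) = 34, b(15) = 7, b(16) = 41, b(17) = 48, b(18) = 34, b(19) = 27, b(20) = 6, b(21) = 33, b(22) = 39.
Since (b(21), b(22)) = (b(1), b(2)) = (33, 39) (two consecutive terms determine the rest), the sequence is periodic with period 20.
(300 - 1) mod 20 = 19, so b(300) = b(20) = 6.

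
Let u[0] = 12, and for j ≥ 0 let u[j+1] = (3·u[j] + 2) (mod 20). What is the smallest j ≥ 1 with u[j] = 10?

Computing terms: u[0] = 12, u[1] = 18, u[2] = 16, u[3] = 10, u[4] = 12.
Since u[4] = u[0] = 12, the sequence is periodic with period 4.
The value 10 first appears (with j ≥ 1) at u[3].

3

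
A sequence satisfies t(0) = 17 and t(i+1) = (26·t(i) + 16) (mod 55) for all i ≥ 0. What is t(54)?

36

Listing terms: t(0) = 17,  t(1) = 18,  t(2) = 44,  t(3) = 5,  t(4) = 36,  t(5) = 17.
The sequence repeats with period 5.
(54 - 0) mod 5 = 4, so t(54) = t(4) = 36.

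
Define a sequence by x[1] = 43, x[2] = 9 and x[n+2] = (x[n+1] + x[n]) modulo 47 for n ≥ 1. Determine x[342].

14

Listing terms: x[1] = 43; x[2] = 9; x[3] = 5; x[4] = 14; x[5] = 19; x[6] = 33; x[7] = 5; x[8] = 38; x[9] = 43; x[10] = 34; x[11] = 30; x[12] = 17; x[13] = 0; x[14] = 17; x[15] = 17; x[16] = 34; x[17] = 4; x[18] = 38; x[19] = 42; x[20] = 33; x[21] = 28; x[22] = 14; x[23] = 42; x[24] = 9; x[25] = 4; x[26] = 13; x[27] = 17; x[28] = 30; x[29] = 0; x[30] = 30; x[31] = 30; x[32] = 13; x[33] = 43; x[34] = 9.
Since (x[33], x[34]) = (x[1], x[2]) = (43, 9) (two consecutive terms determine the rest), the sequence is periodic with period 32.
(342 - 1) mod 32 = 21, so x[342] = x[22] = 14.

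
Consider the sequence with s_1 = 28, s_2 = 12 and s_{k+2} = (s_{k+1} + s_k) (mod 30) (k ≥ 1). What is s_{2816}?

26

s_1 = 28; s_2 = 12; s_3 = 10; s_4 = 22; s_5 = 2; s_6 = 24; s_7 = 26; s_8 = 20; s_9 = 16; s_{10} = 6; s_{11} = 22; s_{12} = 28; s_{13} = 20; s_{14} = 18; s_{15} = 8; s_{16} = 26; s_{17} = 4; s_{18} = 0; s_{19} = 4; s_{20} = 4; s_{21} = 8; s_{22} = 12; s_{23} = 20; s_{24} = 2; s_{25} = 22; s_{26} = 24; s_{27} = 16; s_{28} = 10; s_{29} = 26; s_{30} = 6; s_{31} = 2; s_{32} = 8; s_{33} = 10; s_{34} = 18; s_{35} = 28; s_{36} = 16; s_{37} = 14; s_{38} = 0; s_{39} = 14; s_{40} = 14; s_{41} = 28; s_{42} = 12.
Since (s_{41}, s_{42}) = (s_1, s_2) = (28, 12) (two consecutive terms determine the rest), the sequence is periodic with period 40.
(2816 - 1) mod 40 = 15, so s_{2816} = s_{16} = 26.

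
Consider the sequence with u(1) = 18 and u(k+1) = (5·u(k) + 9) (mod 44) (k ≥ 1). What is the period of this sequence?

20

We have u(1) = 18; u(2) = 11; u(3) = 20; u(4) = 21; u(5) = 26; u(6) = 7; u(7) = 0; u(8) = 9; u(9) = 10; u(10) = 15; u(11) = 40; u(12) = 33; u(13) = 42; u(14) = 43; u(15) = 4; u(16) = 29; u(17) = 22; u(18) = 31; u(19) = 32; u(20) = 37; u(21) = 18.
Since u(21) = u(1) = 18, the sequence is periodic with period 20.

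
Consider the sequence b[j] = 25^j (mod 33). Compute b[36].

25

b[1] = 25; b[2] = 31; b[3] = 16; b[4] = 4; b[5] = 1; b[6] = 25.
The sequence repeats with period 5.
(36 - 1) mod 5 = 0, so b[36] = b[1] = 25.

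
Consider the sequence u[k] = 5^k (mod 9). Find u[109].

5

u[0] = 1; u[1] = 5; u[2] = 7; u[3] = 8; u[4] = 4; u[5] = 2; u[6] = 1.
The sequence repeats with period 6.
(109 - 0) mod 6 = 1, so u[109] = u[1] = 5.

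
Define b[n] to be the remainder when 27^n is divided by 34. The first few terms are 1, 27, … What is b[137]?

b[0] = 1; b[1] = 27; b[2] = 15; b[3] = 31; b[4] = 21; b[5] = 23; b[6] = 9; b[7] = 5; b[8] = 33; b[9] = 7; b[10] = 19; b[11] = 3; b[12] = 13; b[13] = 11; b[14] = 25; b[15] = 29; b[16] = 1.
The sequence repeats with period 16.
(137 - 0) mod 16 = 9, so b[137] = b[9] = 7.

7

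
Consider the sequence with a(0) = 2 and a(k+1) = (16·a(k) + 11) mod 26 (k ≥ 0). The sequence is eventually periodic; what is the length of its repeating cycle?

Computing terms: a(0) = 2,  a(1) = 17,  a(2) = 23,  a(3) = 15,  a(4) = 17.
Since a(4) = a(1) = 17, the sequence is eventually periodic: after a pre-period of length 1 it cycles with period 3.

3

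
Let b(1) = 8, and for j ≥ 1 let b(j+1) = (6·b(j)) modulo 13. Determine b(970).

1

b(1) = 8, b(2) = 9, b(3) = 2, b(4) = 12, b(5) = 7, b(6) = 3, b(7) = 5, b(8) = 4, b(9) = 11, b(10) = 1, b(11) = 6, b(12) = 10, b(13) = 8.
The sequence repeats with period 12.
So b(970) = b(1 + ((970-1) mod 12)) = b(10) = 1.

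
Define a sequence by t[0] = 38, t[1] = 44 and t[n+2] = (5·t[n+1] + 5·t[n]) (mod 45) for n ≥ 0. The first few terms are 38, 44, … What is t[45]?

t[0] = 38; t[1] = 44; t[2] = 5; t[3] = 20; t[4] = 35; t[5] = 5; t[6] = 20.
Since (t[5], t[6]) = (t[2], t[3]) = (5, 20) (two consecutive terms determine the rest), the sequence is eventually periodic: after a pre-period of length 2 it cycles with period 3.
For n ≥ 2, t[n] depends only on (n - 2) mod 3. (45 - 2) mod 3 = 1, so t[45] = t[3] = 20.

20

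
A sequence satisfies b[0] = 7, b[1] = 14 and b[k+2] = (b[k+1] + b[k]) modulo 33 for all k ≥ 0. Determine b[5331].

14

b[0] = 7, b[1] = 14, b[2] = 21, b[3] = 2, b[4] = 23, b[5] = 25, b[6] = 15, b[7] = 7, b[8] = 22, b[9] = 29, b[10] = 18, b[11] = 14, b[12] = 32, b[13] = 13, b[14] = 12, b[15] = 25, b[16] = 4, b[17] = 29, b[18] = 0, b[19] = 29, b[20] = 29, b[21] = 25, b[22] = 21, b[23] = 13, b[24] = 1, b[25] = 14, b[26] = 15, b[27] = 29, b[28] = 11, b[29] = 7, b[30] = 18, b[31] = 25, b[32] = 10, b[33] = 2, b[34] = 12, b[35] = 14, b[36] = 26, b[37] = 7, b[38] = 0, b[39] = 7, b[40] = 7, b[41] = 14.
Since (b[40], b[41]) = (b[0], b[1]) = (7, 14) (two consecutive terms determine the rest), the sequence is periodic with period 40.
(5331 - 0) mod 40 = 11, so b[5331] = b[11] = 14.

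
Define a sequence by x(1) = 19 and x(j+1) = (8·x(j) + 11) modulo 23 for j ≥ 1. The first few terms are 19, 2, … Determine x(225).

10

Listing terms: x(1) = 19; x(2) = 2; x(3) = 4; x(4) = 20; x(5) = 10; x(6) = 22; x(7) = 3; x(8) = 12; x(9) = 15; x(10) = 16; x(11) = 1; x(12) = 19.
Since x(12) = x(1) = 19, the sequence is periodic with period 11.
(225 - 1) mod 11 = 4, so x(225) = x(5) = 10.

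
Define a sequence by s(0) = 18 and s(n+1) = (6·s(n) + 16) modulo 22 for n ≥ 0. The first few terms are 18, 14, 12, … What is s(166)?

We have s(0) = 18, s(1) = 14, s(2) = 12, s(3) = 0, s(4) = 16, s(5) = 2, s(6) = 6, s(7) = 8, s(8) = 20, s(9) = 4, s(10) = 18.
The sequence repeats with period 10.
(166 - 0) mod 10 = 6, so s(166) = s(6) = 6.

6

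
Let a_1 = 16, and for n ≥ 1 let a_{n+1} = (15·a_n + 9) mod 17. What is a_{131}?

4

Listing terms: a_1 = 16,  a_2 = 11,  a_3 = 4,  a_4 = 1,  a_5 = 7,  a_6 = 12,  a_7 = 2,  a_8 = 5,  a_9 = 16.
Since a_9 = a_1 = 16, the sequence is periodic with period 8.
(131 - 1) mod 8 = 2, so a_{131} = a_3 = 4.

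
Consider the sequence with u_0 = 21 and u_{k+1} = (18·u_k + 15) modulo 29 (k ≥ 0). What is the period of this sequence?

28

We have u_0 = 21; u_1 = 16; u_2 = 13; u_3 = 17; u_4 = 2; u_5 = 22; u_6 = 5; u_7 = 18; u_8 = 20; u_9 = 27; u_{10} = 8; u_{11} = 14; u_{12} = 6; u_{13} = 7; u_{14} = 25; u_{15} = 1; u_{16} = 4; u_{17} = 0; u_{18} = 15; u_{19} = 24; u_{20} = 12; u_{21} = 28; u_{22} = 26; u_{23} = 19; u_{24} = 9; u_{25} = 3; u_{26} = 11; u_{27} = 10; u_{28} = 21.
The sequence repeats with period 28.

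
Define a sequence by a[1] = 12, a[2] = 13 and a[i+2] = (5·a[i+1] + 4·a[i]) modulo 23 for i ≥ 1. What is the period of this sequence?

22

Listing terms: a[1] = 12, a[2] = 13, a[3] = 21, a[4] = 19, a[5] = 18, a[6] = 5, a[7] = 5, a[8] = 22, a[9] = 15, a[10] = 2, a[11] = 1, a[12] = 13, a[13] = 0, a[14] = 6, a[15] = 7, a[16] = 13, a[17] = 1, a[18] = 11, a[19] = 13, a[20] = 17, a[21] = 22, a[22] = 17, a[23] = 12, a[24] = 13.
The sequence repeats with period 22.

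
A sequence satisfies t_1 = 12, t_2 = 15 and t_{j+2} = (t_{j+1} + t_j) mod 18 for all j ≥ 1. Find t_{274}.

t_1 = 12; t_2 = 15; t_3 = 9; t_4 = 6; t_5 = 15; t_6 = 3; t_7 = 0; t_8 = 3; t_9 = 3; t_{10} = 6; t_{11} = 9; t_{12} = 15; t_{13} = 6; t_{14} = 3; t_{15} = 9; t_{16} = 12; t_{17} = 3; t_{18} = 15; t_{19} = 0; t_{20} = 15; t_{21} = 15; t_{22} = 12; t_{23} = 9; t_{24} = 3; t_{25} = 12; t_{26} = 15.
The sequence repeats with period 24.
So t_{274} = t_{1 + ((274-1) mod 24)} = t_{10} = 6.

6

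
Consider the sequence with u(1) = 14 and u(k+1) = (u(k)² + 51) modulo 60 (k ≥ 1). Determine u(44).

Computing terms: u(1) = 14,  u(2) = 7,  u(3) = 40,  u(4) = 31,  u(5) = 52,  u(6) = 55,  u(7) = 16,  u(8) = 7.
Since u(8) = u(2) = 7, the sequence is eventually periodic: after a pre-period of length 1 it cycles with period 6.
For k ≥ 2, u(k) depends only on (k - 2) mod 6. (44 - 2) mod 6 = 0, so u(44) = u(2) = 7.

7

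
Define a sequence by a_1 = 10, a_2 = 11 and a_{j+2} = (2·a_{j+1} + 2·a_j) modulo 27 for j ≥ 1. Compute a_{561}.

24

a_1 = 10,  a_2 = 11,  a_3 = 15,  a_4 = 25,  a_5 = 26,  a_6 = 21,  a_7 = 13,  a_8 = 14,  a_9 = 0,  a_{10} = 1,  a_{11} = 2,  a_{12} = 6,  a_{13} = 16,  a_{14} = 17,  a_{15} = 12,  a_{16} = 4,  a_{17} = 5,  a_{18} = 18,  a_{19} = 19,  a_{20} = 20,  a_{21} = 24,  a_{22} = 7,  a_{23} = 8,  a_{24} = 3,  a_{25} = 22,  a_{26} = 23,  a_{27} = 9,  a_{28} = 10,  a_{29} = 11.
The sequence repeats with period 27.
So a_{561} = a_{1 + ((561-1) mod 27)} = a_{21} = 24.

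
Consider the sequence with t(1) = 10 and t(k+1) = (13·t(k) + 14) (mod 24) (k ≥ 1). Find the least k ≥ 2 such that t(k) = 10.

Listing terms: t(1) = 10, t(2) = 0, t(3) = 14, t(4) = 4, t(5) = 18, t(6) = 8, t(7) = 22, t(8) = 12, t(9) = 2, t(10) = 16, t(11) = 6, t(12) = 20, t(13) = 10.
The sequence repeats with period 12.
The value 10 next appears (with k ≥ 2) at t(13).

13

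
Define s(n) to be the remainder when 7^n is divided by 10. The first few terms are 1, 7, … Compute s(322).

9

s(0) = 1; s(1) = 7; s(2) = 9; s(3) = 3; s(4) = 1.
The sequence repeats with period 4.
So s(322) = s(0 + ((322-0) mod 4)) = s(2) = 9.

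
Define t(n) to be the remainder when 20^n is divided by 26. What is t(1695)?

18

Computing terms: t(0) = 1,  t(1) = 20,  t(2) = 10,  t(3) = 18,  t(4) = 22,  t(5) = 24,  t(6) = 12,  t(7) = 6,  t(8) = 16,  t(9) = 8,  t(10) = 4,  t(11) = 2,  t(12) = 14,  t(13) = 20.
Since t(13) = t(1) = 20, the sequence is eventually periodic: after a pre-period of length 1 it cycles with period 12.
For n ≥ 1, t(n) depends only on (n - 1) mod 12. (1695 - 1) mod 12 = 2, so t(1695) = t(3) = 18.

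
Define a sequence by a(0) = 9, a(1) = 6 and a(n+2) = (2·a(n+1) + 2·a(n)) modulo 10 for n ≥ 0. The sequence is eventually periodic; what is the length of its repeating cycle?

Listing terms: a(0) = 9, a(1) = 6, a(2) = 0, a(3) = 2, a(4) = 4, a(5) = 2, a(6) = 2, a(7) = 8, a(8) = 0, a(9) = 6, a(10) = 2, a(11) = 6, a(12) = 6, a(13) = 4, a(14) = 0, a(15) = 8, a(16) = 6, a(17) = 8, a(18) = 8, a(19) = 2, a(20) = 0, a(21) = 4, a(22) = 8, a(23) = 4, a(24) = 4, a(25) = 6, a(26) = 0.
Since (a(25), a(26)) = (a(1), a(2)) = (6, 0) (two consecutive terms determine the rest), the sequence is eventually periodic: after a pre-period of length 1 it cycles with period 24.

24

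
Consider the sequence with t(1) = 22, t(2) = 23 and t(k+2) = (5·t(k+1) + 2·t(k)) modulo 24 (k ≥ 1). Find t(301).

Computing terms: t(1) = 22, t(2) = 23, t(3) = 15, t(4) = 1, t(5) = 11, t(6) = 9, t(7) = 19, t(8) = 17, t(9) = 3, t(10) = 1, t(11) = 11.
Since (t(10), t(11)) = (t(4), t(5)) = (1, 11) (two consecutive terms determine the rest), the sequence is eventually periodic: after a pre-period of length 3 it cycles with period 6.
For k ≥ 4, t(k) depends only on (k - 4) mod 6. (301 - 4) mod 6 = 3, so t(301) = t(7) = 19.

19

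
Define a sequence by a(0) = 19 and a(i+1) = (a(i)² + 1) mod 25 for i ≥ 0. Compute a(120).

1

We have a(0) = 19,  a(1) = 12,  a(2) = 20,  a(3) = 1,  a(4) = 2,  a(5) = 5,  a(6) = 1.
Since a(6) = a(3) = 1, the sequence is eventually periodic: after a pre-period of length 3 it cycles with period 3.
For i ≥ 3, a(i) depends only on (i - 3) mod 3. (120 - 3) mod 3 = 0, so a(120) = a(3) = 1.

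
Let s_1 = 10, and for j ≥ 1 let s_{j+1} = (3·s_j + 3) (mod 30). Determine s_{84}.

9

Listing terms: s_1 = 10,  s_2 = 3,  s_3 = 12,  s_4 = 9,  s_5 = 0,  s_6 = 3.
Since s_6 = s_2 = 3, the sequence is eventually periodic: after a pre-period of length 1 it cycles with period 4.
For j ≥ 2, s_j depends only on (j - 2) mod 4. (84 - 2) mod 4 = 2, so s_{84} = s_4 = 9.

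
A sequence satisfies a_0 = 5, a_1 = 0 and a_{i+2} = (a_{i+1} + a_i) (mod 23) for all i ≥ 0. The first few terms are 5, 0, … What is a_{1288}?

We have a_0 = 5,  a_1 = 0,  a_2 = 5,  a_3 = 5,  a_4 = 10,  a_5 = 15,  a_6 = 2,  a_7 = 17,  a_8 = 19,  a_9 = 13,  a_{10} = 9,  a_{11} = 22,  a_{12} = 8,  a_{13} = 7,  a_{14} = 15,  a_{15} = 22,  a_{16} = 14,  a_{17} = 13,  a_{18} = 4,  a_{19} = 17,  a_{20} = 21,  a_{21} = 15,  a_{22} = 13,  a_{23} = 5,  a_{24} = 18,  a_{25} = 0,  a_{26} = 18,  a_{27} = 18,  a_{28} = 13,  a_{29} = 8,  a_{30} = 21,  a_{31} = 6,  a_{32} = 4,  a_{33} = 10,  a_{34} = 14,  a_{35} = 1,  a_{36} = 15,  a_{37} = 16,  a_{38} = 8,  a_{39} = 1,  a_{40} = 9,  a_{41} = 10,  a_{42} = 19,  a_{43} = 6,  a_{44} = 2,  a_{45} = 8,  a_{46} = 10,  a_{47} = 18,  a_{48} = 5,  a_{49} = 0.
Since (a_{48}, a_{49}) = (a_0, a_1) = (5, 0) (two consecutive terms determine the rest), the sequence is periodic with period 48.
(1288 - 0) mod 48 = 40, so a_{1288} = a_{40} = 9.

9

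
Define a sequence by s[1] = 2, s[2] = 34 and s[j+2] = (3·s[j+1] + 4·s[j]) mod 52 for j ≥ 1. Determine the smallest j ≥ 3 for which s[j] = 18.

5

Computing terms: s[1] = 2; s[2] = 34; s[3] = 6; s[4] = 50; s[5] = 18; s[6] = 46; s[7] = 2; s[8] = 34.
Since (s[7], s[8]) = (s[1], s[2]) = (2, 34) (two consecutive terms determine the rest), the sequence is periodic with period 6.
The value 18 first appears (with j ≥ 3) at s[5].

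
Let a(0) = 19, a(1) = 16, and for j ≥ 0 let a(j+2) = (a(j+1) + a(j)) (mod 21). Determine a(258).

Listing terms: a(0) = 19; a(1) = 16; a(2) = 14; a(3) = 9; a(4) = 2; a(5) = 11; a(6) = 13; a(7) = 3; a(8) = 16; a(9) = 19; a(10) = 14; a(11) = 12; a(12) = 5; a(13) = 17; a(14) = 1; a(15) = 18; a(16) = 19; a(17) = 16.
Since (a(16), a(17)) = (a(0), a(1)) = (19, 16) (two consecutive terms determine the rest), the sequence is periodic with period 16.
(258 - 0) mod 16 = 2, so a(258) = a(2) = 14.

14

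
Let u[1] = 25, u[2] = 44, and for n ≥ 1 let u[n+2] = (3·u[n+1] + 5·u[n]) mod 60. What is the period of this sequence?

12

Computing terms: u[1] = 25, u[2] = 44, u[3] = 17, u[4] = 31, u[5] = 58, u[6] = 29, u[7] = 17, u[8] = 16, u[9] = 13, u[10] = 59, u[11] = 2, u[12] = 1, u[13] = 13, u[14] = 44, u[15] = 17.
Since (u[14], u[15]) = (u[2], u[3]) = (44, 17) (two consecutive terms determine the rest), the sequence is eventually periodic: after a pre-period of length 1 it cycles with period 12.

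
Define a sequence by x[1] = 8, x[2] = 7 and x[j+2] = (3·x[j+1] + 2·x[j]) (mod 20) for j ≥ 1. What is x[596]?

9

We have x[1] = 8; x[2] = 7; x[3] = 17; x[4] = 5; x[5] = 9; x[6] = 17; x[7] = 9; x[8] = 1; x[9] = 1; x[10] = 5; x[11] = 17; x[12] = 1; x[13] = 17; x[14] = 13; x[15] = 13; x[16] = 5; x[17] = 1; x[18] = 13; x[19] = 1; x[20] = 9; x[21] = 9; x[22] = 5; x[23] = 13; x[24] = 9; x[25] = 13; x[26] = 17; x[27] = 17; x[28] = 5.
Since (x[27], x[28]) = (x[3], x[4]) = (17, 5) (two consecutive terms determine the rest), the sequence is eventually periodic: after a pre-period of length 2 it cycles with period 24.
For j ≥ 3, x[j] depends only on (j - 3) mod 24. (596 - 3) mod 24 = 17, so x[596] = x[20] = 9.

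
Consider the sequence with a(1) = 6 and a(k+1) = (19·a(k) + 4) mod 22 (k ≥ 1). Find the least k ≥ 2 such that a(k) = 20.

4

a(1) = 6, a(2) = 8, a(3) = 2, a(4) = 20, a(5) = 10, a(6) = 18, a(7) = 16, a(8) = 0, a(9) = 4, a(10) = 14, a(11) = 6.
Since a(11) = a(1) = 6, the sequence is periodic with period 10.
The value 20 first appears (with k ≥ 2) at a(4).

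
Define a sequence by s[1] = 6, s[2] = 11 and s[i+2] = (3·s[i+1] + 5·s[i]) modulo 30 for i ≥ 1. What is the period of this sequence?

Listing terms: s[1] = 6, s[2] = 11, s[3] = 3, s[4] = 4, s[5] = 27, s[6] = 11, s[7] = 18, s[8] = 19, s[9] = 27, s[10] = 26, s[11] = 3, s[12] = 19, s[13] = 12, s[14] = 11, s[15] = 3.
Since (s[14], s[15]) = (s[2], s[3]) = (11, 3) (two consecutive terms determine the rest), the sequence is eventually periodic: after a pre-period of length 1 it cycles with period 12.

12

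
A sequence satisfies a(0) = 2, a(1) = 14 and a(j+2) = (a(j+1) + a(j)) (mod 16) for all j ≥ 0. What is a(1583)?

12

Computing terms: a(0) = 2, a(1) = 14, a(2) = 0, a(3) = 14, a(4) = 14, a(5) = 12, a(6) = 10, a(7) = 6, a(8) = 0, a(9) = 6, a(10) = 6, a(11) = 12, a(12) = 2, a(13) = 14.
The sequence repeats with period 12.
So a(1583) = a(0 + ((1583-0) mod 12)) = a(11) = 12.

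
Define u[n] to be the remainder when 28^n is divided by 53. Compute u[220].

36

u[0] = 1, u[1] = 28, u[2] = 42, u[3] = 10, u[4] = 15, u[5] = 49, u[6] = 47, u[7] = 44, u[8] = 13, u[9] = 46, u[10] = 16, u[11] = 24, u[12] = 36, u[13] = 1.
The sequence repeats with period 13.
(220 - 0) mod 13 = 12, so u[220] = u[12] = 36.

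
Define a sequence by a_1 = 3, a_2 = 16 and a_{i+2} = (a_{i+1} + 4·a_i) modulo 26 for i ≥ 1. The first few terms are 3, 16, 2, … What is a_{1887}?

2

We have a_1 = 3, a_2 = 16, a_3 = 2, a_4 = 14, a_5 = 22, a_6 = 0, a_7 = 10, a_8 = 10, a_9 = 24, a_{10} = 12, a_{11} = 4, a_{12} = 0, a_{13} = 16, a_{14} = 16, a_{15} = 2.
Since (a_{14}, a_{15}) = (a_2, a_3) = (16, 2) (two consecutive terms determine the rest), the sequence is eventually periodic: after a pre-period of length 1 it cycles with period 12.
For i ≥ 2, a_i depends only on (i - 2) mod 12. (1887 - 2) mod 12 = 1, so a_{1887} = a_3 = 2.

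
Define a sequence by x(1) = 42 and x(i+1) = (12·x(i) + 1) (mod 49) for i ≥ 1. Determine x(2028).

39

We have x(1) = 42; x(2) = 15; x(3) = 34; x(4) = 17; x(5) = 9; x(6) = 11; x(7) = 35; x(8) = 29; x(9) = 6; x(10) = 24; x(11) = 44; x(12) = 39; x(13) = 28; x(14) = 43; x(15) = 27; x(16) = 31; x(17) = 30; x(18) = 18; x(19) = 21; x(20) = 8; x(21) = 48; x(22) = 38; x(23) = 16; x(24) = 46; x(25) = 14; x(26) = 22; x(27) = 20; x(28) = 45; x(29) = 2; x(30) = 25; x(31) = 7; x(32) = 36; x(33) = 41; x(34) = 3; x(35) = 37; x(36) = 4; x(37) = 0; x(38) = 1; x(39) = 13; x(40) = 10; x(41) = 23; x(42) = 32; x(43) = 42.
Since x(43) = x(1) = 42, the sequence is periodic with period 42.
(2028 - 1) mod 42 = 11, so x(2028) = x(12) = 39.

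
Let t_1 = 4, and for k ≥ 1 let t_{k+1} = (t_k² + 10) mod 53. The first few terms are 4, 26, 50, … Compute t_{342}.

t_1 = 4; t_2 = 26; t_3 = 50; t_4 = 19; t_5 = 0; t_6 = 10; t_7 = 4.
Since t_7 = t_1 = 4, the sequence is periodic with period 6.
So t_{342} = t_{1 + ((342-1) mod 6)} = t_6 = 10.

10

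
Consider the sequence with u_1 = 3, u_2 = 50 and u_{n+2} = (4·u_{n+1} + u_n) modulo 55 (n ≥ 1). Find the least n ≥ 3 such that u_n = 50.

We have u_1 = 3, u_2 = 50, u_3 = 38, u_4 = 37, u_5 = 21, u_6 = 11, u_7 = 10, u_8 = 51, u_9 = 49, u_{10} = 27, u_{11} = 47, u_{12} = 50, u_{13} = 27, u_{14} = 48, u_{15} = 54, u_{16} = 44, u_{17} = 10, u_{18} = 29, u_{19} = 16, u_{20} = 38, u_{21} = 3, u_{22} = 50.
The sequence repeats with period 20.
The value 50 first appears (with n ≥ 3) at u_{12}.

12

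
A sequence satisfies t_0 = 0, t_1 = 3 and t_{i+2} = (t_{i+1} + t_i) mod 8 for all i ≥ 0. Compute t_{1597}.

3

We have t_0 = 0; t_1 = 3; t_2 = 3; t_3 = 6; t_4 = 1; t_5 = 7; t_6 = 0; t_7 = 7; t_8 = 7; t_9 = 6; t_{10} = 5; t_{11} = 3; t_{12} = 0; t_{13} = 3.
The sequence repeats with period 12.
So t_{1597} = t_{0 + ((1597-0) mod 12)} = t_1 = 3.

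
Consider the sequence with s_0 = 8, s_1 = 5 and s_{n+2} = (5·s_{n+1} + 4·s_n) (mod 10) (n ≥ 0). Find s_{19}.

Listing terms: s_0 = 8, s_1 = 5, s_2 = 7, s_3 = 5, s_4 = 3, s_5 = 5, s_6 = 7.
Since (s_5, s_6) = (s_1, s_2) = (5, 7) (two consecutive terms determine the rest), the sequence is eventually periodic: after a pre-period of length 1 it cycles with period 4.
For n ≥ 1, s_n depends only on (n - 1) mod 4. (19 - 1) mod 4 = 2, so s_{19} = s_3 = 5.

5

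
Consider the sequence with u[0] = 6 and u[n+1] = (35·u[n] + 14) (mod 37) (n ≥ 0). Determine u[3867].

11

u[0] = 6; u[1] = 2; u[2] = 10; u[3] = 31; u[4] = 26; u[5] = 36; u[6] = 16; u[7] = 19; u[8] = 13; u[9] = 25; u[10] = 1; u[11] = 12; u[12] = 27; u[13] = 34; u[14] = 20; u[15] = 11; u[16] = 29; u[17] = 30; u[18] = 28; u[19] = 32; u[20] = 24; u[21] = 3; u[22] = 8; u[23] = 35; u[24] = 18; u[25] = 15; u[26] = 21; u[27] = 9; u[28] = 33; u[29] = 22; u[30] = 7; u[31] = 0; u[32] = 14; u[33] = 23; u[34] = 5; u[35] = 4; u[36] = 6.
The sequence repeats with period 36.
(3867 - 0) mod 36 = 15, so u[3867] = u[15] = 11.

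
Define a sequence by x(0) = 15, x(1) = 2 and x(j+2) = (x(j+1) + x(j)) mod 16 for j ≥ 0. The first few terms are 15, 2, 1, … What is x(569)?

15

Listing terms: x(0) = 15; x(1) = 2; x(2) = 1; x(3) = 3; x(4) = 4; x(5) = 7; x(6) = 11; x(7) = 2; x(8) = 13; x(9) = 15; x(10) = 12; x(11) = 11; x(12) = 7; x(13) = 2; x(14) = 9; x(15) = 11; x(16) = 4; x(17) = 15; x(18) = 3; x(19) = 2; x(20) = 5; x(21) = 7; x(22) = 12; x(23) = 3; x(24) = 15; x(25) = 2.
The sequence repeats with period 24.
So x(569) = x(0 + ((569-0) mod 24)) = x(17) = 15.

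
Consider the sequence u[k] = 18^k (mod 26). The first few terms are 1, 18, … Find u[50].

12

We have u[0] = 1; u[1] = 18; u[2] = 12; u[3] = 8; u[4] = 14; u[5] = 18.
Since u[5] = u[1] = 18, the sequence is eventually periodic: after a pre-period of length 1 it cycles with period 4.
For k ≥ 1, u[k] depends only on (k - 1) mod 4. (50 - 1) mod 4 = 1, so u[50] = u[2] = 12.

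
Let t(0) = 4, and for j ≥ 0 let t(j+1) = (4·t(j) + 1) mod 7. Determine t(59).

t(0) = 4; t(1) = 3; t(2) = 6; t(3) = 4.
The sequence repeats with period 3.
So t(59) = t(0 + ((59-0) mod 3)) = t(2) = 6.

6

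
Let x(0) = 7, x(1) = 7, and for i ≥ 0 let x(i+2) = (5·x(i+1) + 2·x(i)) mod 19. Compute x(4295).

5

Listing terms: x(0) = 7,  x(1) = 7,  x(2) = 11,  x(3) = 12,  x(4) = 6,  x(5) = 16,  x(6) = 16,  x(7) = 17,  x(8) = 3,  x(9) = 11,  x(10) = 4,  x(11) = 4,  x(12) = 9,  x(13) = 15,  x(14) = 17,  x(15) = 1,  x(16) = 1,  x(17) = 7,  x(18) = 18,  x(19) = 9,  x(20) = 5,  x(21) = 5,  x(22) = 16,  x(23) = 14,  x(24) = 7,  x(25) = 6,  x(26) = 6,  x(27) = 4,  x(28) = 13,  x(29) = 16,  x(30) = 11,  x(31) = 11,  x(32) = 1,  x(33) = 8,  x(34) = 4,  x(35) = 17,  x(36) = 17,  x(37) = 5,  x(38) = 2,  x(39) = 1,  x(40) = 9,  x(41) = 9,  x(42) = 6,  x(43) = 10,  x(44) = 5,  x(45) = 7,  x(46) = 7.
The sequence repeats with period 45.
(4295 - 0) mod 45 = 20, so x(4295) = x(20) = 5.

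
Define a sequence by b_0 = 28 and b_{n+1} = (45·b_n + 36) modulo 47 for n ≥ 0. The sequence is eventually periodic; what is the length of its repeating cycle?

We have b_0 = 28; b_1 = 27; b_2 = 29; b_3 = 25; b_4 = 33; b_5 = 17; b_6 = 2; b_7 = 32; b_8 = 19; b_9 = 45; b_{10} = 40; b_{11} = 3; b_{12} = 30; b_{13} = 23; b_{14} = 37; b_{15} = 9; b_{16} = 18; b_{17} = 0; b_{18} = 36; b_{19} = 11; b_{20} = 14; b_{21} = 8; b_{22} = 20; b_{23} = 43; b_{24} = 44; b_{25} = 42; b_{26} = 46; b_{27} = 38; b_{28} = 7; b_{29} = 22; b_{30} = 39; b_{31} = 5; b_{32} = 26; b_{33} = 31; b_{34} = 21; b_{35} = 41; b_{36} = 1; b_{37} = 34; b_{38} = 15; b_{39} = 6; b_{40} = 24; b_{41} = 35; b_{42} = 13; b_{43} = 10; b_{44} = 16; b_{45} = 4; b_{46} = 28.
Since b_{46} = b_0 = 28, the sequence is periodic with period 46.

46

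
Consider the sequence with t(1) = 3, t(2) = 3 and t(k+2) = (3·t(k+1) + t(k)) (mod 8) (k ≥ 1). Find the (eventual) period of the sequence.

Computing terms: t(1) = 3,  t(2) = 3,  t(3) = 4,  t(4) = 7,  t(5) = 1,  t(6) = 2,  t(7) = 7,  t(8) = 7,  t(9) = 4,  t(10) = 3,  t(11) = 5,  t(12) = 2,  t(13) = 3,  t(14) = 3.
The sequence repeats with period 12.

12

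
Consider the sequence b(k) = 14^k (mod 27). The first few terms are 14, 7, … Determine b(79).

23

We have b(1) = 14; b(2) = 7; b(3) = 17; b(4) = 22; b(5) = 11; b(6) = 19; b(7) = 23; b(8) = 25; b(9) = 26; b(10) = 13; b(11) = 20; b(12) = 10; b(13) = 5; b(14) = 16; b(15) = 8; b(16) = 4; b(17) = 2; b(18) = 1; b(19) = 14.
The sequence repeats with period 18.
(79 - 1) mod 18 = 6, so b(79) = b(7) = 23.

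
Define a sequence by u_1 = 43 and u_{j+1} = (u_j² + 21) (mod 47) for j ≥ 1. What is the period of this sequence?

8

Listing terms: u_1 = 43; u_2 = 37; u_3 = 27; u_4 = 45; u_5 = 25; u_6 = 35; u_7 = 24; u_8 = 33; u_9 = 29; u_{10} = 16; u_{11} = 42; u_{12} = 46; u_{13} = 22; u_{14} = 35.
Since u_{14} = u_6 = 35, the sequence is eventually periodic: after a pre-period of length 5 it cycles with period 8.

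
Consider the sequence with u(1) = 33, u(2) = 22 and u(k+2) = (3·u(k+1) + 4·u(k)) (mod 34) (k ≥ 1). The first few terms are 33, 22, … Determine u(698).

u(1) = 33, u(2) = 22, u(3) = 28, u(4) = 2, u(5) = 16, u(6) = 22, u(7) = 28.
Since (u(6), u(7)) = (u(2), u(3)) = (22, 28) (two consecutive terms determine the rest), the sequence is eventually periodic: after a pre-period of length 1 it cycles with period 4.
For k ≥ 2, u(k) depends only on (k - 2) mod 4. (698 - 2) mod 4 = 0, so u(698) = u(2) = 22.

22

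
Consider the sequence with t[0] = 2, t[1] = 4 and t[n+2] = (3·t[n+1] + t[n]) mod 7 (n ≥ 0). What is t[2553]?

t[0] = 2,  t[1] = 4,  t[2] = 0,  t[3] = 4,  t[4] = 5,  t[5] = 5,  t[6] = 6,  t[7] = 2,  t[8] = 5,  t[9] = 3,  t[10] = 0,  t[11] = 3,  t[12] = 2,  t[13] = 2,  t[14] = 1,  t[15] = 5,  t[16] = 2,  t[17] = 4.
Since (t[16], t[17]) = (t[0], t[1]) = (2, 4) (two consecutive terms determine the rest), the sequence is periodic with period 16.
(2553 - 0) mod 16 = 9, so t[2553] = t[9] = 3.

3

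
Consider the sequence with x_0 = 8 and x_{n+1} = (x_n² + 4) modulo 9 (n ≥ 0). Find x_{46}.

5

x_0 = 8, x_1 = 5, x_2 = 2, x_3 = 8.
The sequence repeats with period 3.
So x_{46} = x_{0 + ((46-0) mod 3)} = x_1 = 5.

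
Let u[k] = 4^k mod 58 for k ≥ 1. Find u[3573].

Computing terms: u[1] = 4; u[2] = 16; u[3] = 6; u[4] = 24; u[5] = 38; u[6] = 36; u[7] = 28; u[8] = 54; u[9] = 42; u[10] = 52; u[11] = 34; u[12] = 20; u[13] = 22; u[14] = 30; u[15] = 4.
Since u[15] = u[1] = 4, the sequence is periodic with period 14.
(3573 - 1) mod 14 = 2, so u[3573] = u[3] = 6.

6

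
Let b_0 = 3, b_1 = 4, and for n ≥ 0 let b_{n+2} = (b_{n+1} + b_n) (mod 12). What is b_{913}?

4

Listing terms: b_0 = 3; b_1 = 4; b_2 = 7; b_3 = 11; b_4 = 6; b_5 = 5; b_6 = 11; b_7 = 4; b_8 = 3; b_9 = 7; b_{10} = 10; b_{11} = 5; b_{12} = 3; b_{13} = 8; b_{14} = 11; b_{15} = 7; b_{16} = 6; b_{17} = 1; b_{18} = 7; b_{19} = 8; b_{20} = 3; b_{21} = 11; b_{22} = 2; b_{23} = 1; b_{24} = 3; b_{25} = 4.
The sequence repeats with period 24.
(913 - 0) mod 24 = 1, so b_{913} = b_1 = 4.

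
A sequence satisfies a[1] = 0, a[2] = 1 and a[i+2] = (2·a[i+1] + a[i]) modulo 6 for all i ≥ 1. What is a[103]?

Listing terms: a[1] = 0; a[2] = 1; a[3] = 2; a[4] = 5; a[5] = 0; a[6] = 5; a[7] = 4; a[8] = 1; a[9] = 0; a[10] = 1.
Since (a[9], a[10]) = (a[1], a[2]) = (0, 1) (two consecutive terms determine the rest), the sequence is periodic with period 8.
So a[103] = a[1 + ((103-1) mod 8)] = a[7] = 4.

4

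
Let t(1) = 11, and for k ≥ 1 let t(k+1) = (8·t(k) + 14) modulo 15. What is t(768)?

9

Listing terms: t(1) = 11; t(2) = 12; t(3) = 5; t(4) = 9; t(5) = 11.
The sequence repeats with period 4.
(768 - 1) mod 4 = 3, so t(768) = t(4) = 9.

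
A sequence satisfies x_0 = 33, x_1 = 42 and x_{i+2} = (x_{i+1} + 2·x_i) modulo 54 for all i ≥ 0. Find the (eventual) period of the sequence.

18

x_0 = 33; x_1 = 42; x_2 = 0; x_3 = 30; x_4 = 30; x_5 = 36; x_6 = 42; x_7 = 6; x_8 = 36; x_9 = 48; x_{10} = 12; x_{11} = 0; x_{12} = 24; x_{13} = 24; x_{14} = 18; x_{15} = 12; x_{16} = 48; x_{17} = 18; x_{18} = 6; x_{19} = 42; x_{20} = 0.
Since (x_{19}, x_{20}) = (x_1, x_2) = (42, 0) (two consecutive terms determine the rest), the sequence is eventually periodic: after a pre-period of length 1 it cycles with period 18.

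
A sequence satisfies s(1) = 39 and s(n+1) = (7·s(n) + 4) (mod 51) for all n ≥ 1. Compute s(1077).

5

Computing terms: s(1) = 39; s(2) = 22; s(3) = 5; s(4) = 39.
The sequence repeats with period 3.
(1077 - 1) mod 3 = 2, so s(1077) = s(3) = 5.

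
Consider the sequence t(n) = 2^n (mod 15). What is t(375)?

We have t(1) = 2,  t(2) = 4,  t(3) = 8,  t(4) = 1,  t(5) = 2.
Since t(5) = t(1) = 2, the sequence is periodic with period 4.
So t(375) = t(1 + ((375-1) mod 4)) = t(3) = 8.

8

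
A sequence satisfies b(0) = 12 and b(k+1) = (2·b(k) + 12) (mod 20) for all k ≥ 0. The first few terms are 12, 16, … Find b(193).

16

Computing terms: b(0) = 12, b(1) = 16, b(2) = 4, b(3) = 0, b(4) = 12.
The sequence repeats with period 4.
So b(193) = b(0 + ((193-0) mod 4)) = b(1) = 16.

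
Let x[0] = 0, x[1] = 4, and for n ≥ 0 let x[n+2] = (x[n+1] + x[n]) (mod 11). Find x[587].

8

Computing terms: x[0] = 0, x[1] = 4, x[2] = 4, x[3] = 8, x[4] = 1, x[5] = 9, x[6] = 10, x[7] = 8, x[8] = 7, x[9] = 4, x[10] = 0, x[11] = 4.
Since (x[10], x[11]) = (x[0], x[1]) = (0, 4) (two consecutive terms determine the rest), the sequence is periodic with period 10.
(587 - 0) mod 10 = 7, so x[587] = x[7] = 8.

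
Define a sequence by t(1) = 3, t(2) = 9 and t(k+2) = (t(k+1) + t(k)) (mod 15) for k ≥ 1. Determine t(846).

9

t(1) = 3,  t(2) = 9,  t(3) = 12,  t(4) = 6,  t(5) = 3,  t(6) = 9.
The sequence repeats with period 4.
(846 - 1) mod 4 = 1, so t(846) = t(2) = 9.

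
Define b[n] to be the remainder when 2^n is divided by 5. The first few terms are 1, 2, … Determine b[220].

1

Computing terms: b[0] = 1,  b[1] = 2,  b[2] = 4,  b[3] = 3,  b[4] = 1.
The sequence repeats with period 4.
(220 - 0) mod 4 = 0, so b[220] = b[0] = 1.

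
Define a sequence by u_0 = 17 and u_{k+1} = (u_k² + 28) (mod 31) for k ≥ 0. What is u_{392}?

16

We have u_0 = 17, u_1 = 7, u_2 = 15, u_3 = 5, u_4 = 22, u_5 = 16, u_6 = 5.
Since u_6 = u_3 = 5, the sequence is eventually periodic: after a pre-period of length 3 it cycles with period 3.
For k ≥ 3, u_k depends only on (k - 3) mod 3. (392 - 3) mod 3 = 2, so u_{392} = u_5 = 16.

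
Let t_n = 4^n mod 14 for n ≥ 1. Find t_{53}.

Listing terms: t_1 = 4; t_2 = 2; t_3 = 8; t_4 = 4.
Since t_4 = t_1 = 4, the sequence is periodic with period 3.
(53 - 1) mod 3 = 1, so t_{53} = t_2 = 2.

2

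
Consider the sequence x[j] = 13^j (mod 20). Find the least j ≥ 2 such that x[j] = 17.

3

We have x[1] = 13,  x[2] = 9,  x[3] = 17,  x[4] = 1,  x[5] = 13.
Since x[5] = x[1] = 13, the sequence is periodic with period 4.
The value 17 first appears (with j ≥ 2) at x[3].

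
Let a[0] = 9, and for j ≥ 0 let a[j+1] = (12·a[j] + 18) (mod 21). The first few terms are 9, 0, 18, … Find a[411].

a[0] = 9, a[1] = 0, a[2] = 18, a[3] = 3, a[4] = 12, a[5] = 15, a[6] = 9.
The sequence repeats with period 6.
So a[411] = a[0 + ((411-0) mod 6)] = a[3] = 3.

3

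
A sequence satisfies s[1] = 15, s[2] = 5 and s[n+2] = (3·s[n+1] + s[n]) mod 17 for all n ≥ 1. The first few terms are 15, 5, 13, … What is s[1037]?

8

Listing terms: s[1] = 15; s[2] = 5; s[3] = 13; s[4] = 10; s[5] = 9; s[6] = 3; s[7] = 1; s[8] = 6; s[9] = 2; s[10] = 12; s[11] = 4; s[12] = 7; s[13] = 8; s[14] = 14; s[15] = 16; s[16] = 11; s[17] = 15; s[18] = 5.
Since (s[17], s[18]) = (s[1], s[2]) = (15, 5) (two consecutive terms determine the rest), the sequence is periodic with period 16.
So s[1037] = s[1 + ((1037-1) mod 16)] = s[13] = 8.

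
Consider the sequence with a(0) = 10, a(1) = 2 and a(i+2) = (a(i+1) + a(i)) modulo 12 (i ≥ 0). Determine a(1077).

10

a(0) = 10; a(1) = 2; a(2) = 0; a(3) = 2; a(4) = 2; a(5) = 4; a(6) = 6; a(7) = 10; a(8) = 4; a(9) = 2; a(10) = 6; a(11) = 8; a(12) = 2; a(13) = 10; a(14) = 0; a(15) = 10; a(16) = 10; a(17) = 8; a(18) = 6; a(19) = 2; a(20) = 8; a(21) = 10; a(22) = 6; a(23) = 4; a(24) = 10; a(25) = 2.
Since (a(24), a(25)) = (a(0), a(1)) = (10, 2) (two consecutive terms determine the rest), the sequence is periodic with period 24.
(1077 - 0) mod 24 = 21, so a(1077) = a(21) = 10.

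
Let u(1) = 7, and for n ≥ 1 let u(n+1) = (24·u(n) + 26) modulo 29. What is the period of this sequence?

We have u(1) = 7,  u(2) = 20,  u(3) = 13,  u(4) = 19,  u(5) = 18,  u(6) = 23,  u(7) = 27,  u(8) = 7.
The sequence repeats with period 7.

7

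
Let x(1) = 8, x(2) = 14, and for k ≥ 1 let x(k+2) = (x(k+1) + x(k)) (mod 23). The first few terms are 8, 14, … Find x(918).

Computing terms: x(1) = 8, x(2) = 14, x(3) = 22, x(4) = 13, x(5) = 12, x(6) = 2, x(7) = 14, x(8) = 16, x(9) = 7, x(10) = 0, x(11) = 7, x(12) = 7, x(13) = 14, x(14) = 21, x(15) = 12, x(16) = 10, x(17) = 22, x(18) = 9, x(19) = 8, x(20) = 17, x(21) = 2, x(22) = 19, x(23) = 21, x(24) = 17, x(25) = 15, x(26) = 9, x(27) = 1, x(28) = 10, x(29) = 11, x(30) = 21, x(31) = 9, x(32) = 7, x(33) = 16, x(34) = 0, x(35) = 16, x(36) = 16, x(37) = 9, x(38) = 2, x(39) = 11, x(40) = 13, x(41) = 1, x(42) = 14, x(43) = 15, x(44) = 6, x(45) = 21, x(46) = 4, x(47) = 2, x(48) = 6, x(49) = 8, x(50) = 14.
Since (x(49), x(50)) = (x(1), x(2)) = (8, 14) (two consecutive terms determine the rest), the sequence is periodic with period 48.
(918 - 1) mod 48 = 5, so x(918) = x(6) = 2.

2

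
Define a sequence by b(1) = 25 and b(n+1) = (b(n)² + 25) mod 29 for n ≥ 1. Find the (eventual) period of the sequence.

We have b(1) = 25,  b(2) = 12,  b(3) = 24,  b(4) = 21,  b(5) = 2,  b(6) = 0,  b(7) = 25.
Since b(7) = b(1) = 25, the sequence is periodic with period 6.

6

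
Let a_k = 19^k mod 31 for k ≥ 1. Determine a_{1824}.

16

Listing terms: a_1 = 19, a_2 = 20, a_3 = 8, a_4 = 28, a_5 = 5, a_6 = 2, a_7 = 7, a_8 = 9, a_9 = 16, a_{10} = 25, a_{11} = 10, a_{12} = 4, a_{13} = 14, a_{14} = 18, a_{15} = 1, a_{16} = 19.
The sequence repeats with period 15.
(1824 - 1) mod 15 = 8, so a_{1824} = a_9 = 16.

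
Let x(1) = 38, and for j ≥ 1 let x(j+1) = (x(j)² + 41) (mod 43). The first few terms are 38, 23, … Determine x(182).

Listing terms: x(1) = 38; x(2) = 23; x(3) = 11; x(4) = 33; x(5) = 12; x(6) = 13; x(7) = 38.
Since x(7) = x(1) = 38, the sequence is periodic with period 6.
So x(182) = x(1 + ((182-1) mod 6)) = x(2) = 23.

23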